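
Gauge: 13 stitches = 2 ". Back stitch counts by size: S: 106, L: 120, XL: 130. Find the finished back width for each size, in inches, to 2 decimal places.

S 16.31 inches; L 18.46 inches; XL 20.00 inches.

13/2 = 6.5 sts per in.
S: 106 / 6.5 = 16.308 → 16.31 in.
L: 120 / 6.5 = 18.462 → 18.46 in.
XL: 130 / 6.5 = 20.000 → 20.00 in.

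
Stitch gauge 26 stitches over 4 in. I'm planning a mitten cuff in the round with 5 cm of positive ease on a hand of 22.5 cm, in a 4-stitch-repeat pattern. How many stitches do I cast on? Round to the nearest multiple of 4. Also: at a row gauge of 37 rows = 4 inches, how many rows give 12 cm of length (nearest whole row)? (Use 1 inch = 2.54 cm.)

Finished = 22.5 + 5 = 27.5 cm.
27.5 cm × 1/2.54 = 10.83 inches.
26/4 = 6.5 sts per in; 10.83 × 6.5 = 70.37 sts.
Nearest multiple of 4 → 72.
12 cm = 4.72 inches; × 9.25 = 43.70 → 44 rows.

Cast on 72 stitches; work 44 rows.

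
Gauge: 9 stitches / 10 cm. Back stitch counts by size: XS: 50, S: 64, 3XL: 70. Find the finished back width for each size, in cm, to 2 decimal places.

XS 55.56 cm; S 71.11 cm; 3XL 77.78 cm.

9/10 = 0.9 sts per cm.
XS: 50 / 0.9 = 55.556 → 55.56 cm.
S: 64 / 0.9 = 71.111 → 71.11 cm.
3XL: 70 / 0.9 = 77.778 → 77.78 cm.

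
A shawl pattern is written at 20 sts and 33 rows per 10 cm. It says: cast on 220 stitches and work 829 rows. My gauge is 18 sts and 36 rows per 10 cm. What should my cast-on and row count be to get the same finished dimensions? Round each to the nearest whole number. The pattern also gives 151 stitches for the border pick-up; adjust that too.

Stitches: 220 × 18/20 = 198.00 → 198.
Rows: 829 × 36/33 = 904.36 → 904.
border pick-up: 151 × 18/20 = 135.90 → 136.

Cast on 198 stitches; work 904 rows; border pick-up 136 stitches.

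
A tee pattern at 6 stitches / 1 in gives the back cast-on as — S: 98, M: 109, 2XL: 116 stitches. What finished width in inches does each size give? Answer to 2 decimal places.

S 16.33 inches; M 18.17 inches; 2XL 19.33 inches.

6/1 = 6 sts per in.
S: 98 / 6 = 16.333 → 16.33 in.
M: 109 / 6 = 18.167 → 18.17 in.
2XL: 116 / 6 = 19.333 → 19.33 in.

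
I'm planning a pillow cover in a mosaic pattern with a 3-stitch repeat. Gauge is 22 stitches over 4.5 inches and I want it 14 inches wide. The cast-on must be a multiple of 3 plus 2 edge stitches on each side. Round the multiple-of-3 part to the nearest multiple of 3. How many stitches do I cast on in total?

CO 67 sts.

22 / 4.5 = 4.889 sts per inch.
14 × 4.889 = 68.44 sts.
Less 4 edge sts → 64.44 for the repeat.
Nearest multiple of 3: 63.
Add back 4 edge sts → 67.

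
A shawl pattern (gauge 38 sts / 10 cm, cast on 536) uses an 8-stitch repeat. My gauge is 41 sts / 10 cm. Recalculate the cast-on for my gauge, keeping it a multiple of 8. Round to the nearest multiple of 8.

Cast on 576 stitches.

536 × 41 / 38 = 578.32.
Nearest multiple of 8: 576.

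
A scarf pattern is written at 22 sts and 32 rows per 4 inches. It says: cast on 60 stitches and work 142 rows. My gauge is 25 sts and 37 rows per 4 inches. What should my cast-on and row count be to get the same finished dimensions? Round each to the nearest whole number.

Stitches: 60 × 25/22 = 68.18 → 68.
Rows: 142 × 37/32 = 164.19 → 164.

Cast on 68 stitches; work 164 rows.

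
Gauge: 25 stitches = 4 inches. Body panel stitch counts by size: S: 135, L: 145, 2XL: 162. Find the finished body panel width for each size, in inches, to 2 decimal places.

S 21.60 inches; L 23.20 inches; 2XL 25.92 inches.

25/4 = 6.25 sts per in.
S: 135 / 6.25 = 21.600 → 21.60 in.
L: 145 / 6.25 = 23.200 → 23.20 in.
2XL: 162 / 6.25 = 25.920 → 25.92 in.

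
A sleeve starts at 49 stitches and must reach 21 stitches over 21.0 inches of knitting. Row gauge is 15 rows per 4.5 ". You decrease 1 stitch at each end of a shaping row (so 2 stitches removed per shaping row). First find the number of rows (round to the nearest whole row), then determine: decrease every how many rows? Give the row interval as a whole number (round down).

Decrease every 5th row.

Rows = 21.0 × 3.333 = 70.0 → 70 rows.
Stitches to remove: 28 → 14 shaping rows (at 2 st each).
70 / 14 = 5.00 → every 5 rows.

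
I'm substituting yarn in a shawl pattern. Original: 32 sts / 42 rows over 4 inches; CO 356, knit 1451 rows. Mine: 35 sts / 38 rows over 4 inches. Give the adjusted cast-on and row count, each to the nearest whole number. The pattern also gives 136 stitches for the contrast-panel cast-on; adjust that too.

Stitches: 356 × 35/32 = 389.38 → 389.
Rows: 1451 × 38/42 = 1312.81 → 1313.
contrast-panel cast-on: 136 × 35/32 = 148.75 → 149.

Cast on 389 stitches; work 1313 rows; contrast-panel cast-on 149 stitches.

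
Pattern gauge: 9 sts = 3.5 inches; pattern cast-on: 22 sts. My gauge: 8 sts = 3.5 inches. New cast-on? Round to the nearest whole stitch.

Scale factor = 8 / 9 = 0.889.
22 × 8 / 9 = 19.56 sts.
→ 20 sts.

CO 20 sts.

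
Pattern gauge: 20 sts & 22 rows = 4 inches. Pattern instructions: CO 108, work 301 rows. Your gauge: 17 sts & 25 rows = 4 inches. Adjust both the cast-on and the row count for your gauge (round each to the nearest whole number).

Cast on 92 stitches; work 342 rows.

Stitches: 108 × 17/20 = 91.80 → 92.
Rows: 301 × 25/22 = 342.05 → 342.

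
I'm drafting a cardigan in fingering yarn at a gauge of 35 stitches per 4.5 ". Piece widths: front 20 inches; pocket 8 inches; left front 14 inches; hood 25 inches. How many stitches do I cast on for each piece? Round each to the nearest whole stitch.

front 156; pocket 62; left front 109; hood 194.

Rate = 35/4.5 = 7.778 sts per in.
front: 20 × 7.778 = 155.56 → 156.
pocket: 8 × 7.778 = 62.22 → 62.
left front: 14 × 7.778 = 108.89 → 109.
hood: 25 × 7.778 = 194.44 → 194.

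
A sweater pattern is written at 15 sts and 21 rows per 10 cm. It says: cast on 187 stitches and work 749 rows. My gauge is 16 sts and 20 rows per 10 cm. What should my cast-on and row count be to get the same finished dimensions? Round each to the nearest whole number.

Cast on 199 stitches; work 713 rows.

Stitches: 187 × 16/15 = 199.47 → 199.
Rows: 749 × 20/21 = 713.33 → 713.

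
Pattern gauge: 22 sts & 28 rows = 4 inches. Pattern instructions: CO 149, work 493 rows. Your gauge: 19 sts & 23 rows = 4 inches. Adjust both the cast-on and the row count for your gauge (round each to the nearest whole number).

Cast on 129 stitches; work 405 rows.

Stitches: 149 × 19/22 = 128.68 → 129.
Rows: 493 × 23/28 = 404.96 → 405.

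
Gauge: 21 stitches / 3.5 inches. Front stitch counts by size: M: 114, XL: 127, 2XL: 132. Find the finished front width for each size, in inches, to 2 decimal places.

21/3.5 = 6 sts per in.
M: 114 / 6 = 19.000 → 19.00 in.
XL: 127 / 6 = 21.167 → 21.17 in.
2XL: 132 / 6 = 22.000 → 22.00 in.

M 19.00 inches; XL 21.17 inches; 2XL 22.00 inches.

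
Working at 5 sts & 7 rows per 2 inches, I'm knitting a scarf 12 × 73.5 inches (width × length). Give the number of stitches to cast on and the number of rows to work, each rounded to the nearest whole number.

Stitch gauge = 5/2 = 2.5 sts/in; 12 × 2.5 = 30.00 → 30 sts.
Row gauge = 7/2 = 3.5 rows/in; 73.5 × 3.5 = 257.25 → 257 rows.

Cast on 30 stitches and work 257 rows.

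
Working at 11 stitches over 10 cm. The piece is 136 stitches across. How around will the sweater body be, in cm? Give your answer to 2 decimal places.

11 stitches / 10 cm = 1.1 stitches per cm.
136 / 1.1 = 123.636 cm.

123.64 cm.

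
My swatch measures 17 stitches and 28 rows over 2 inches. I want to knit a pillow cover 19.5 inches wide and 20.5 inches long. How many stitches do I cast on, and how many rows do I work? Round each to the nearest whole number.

Stitch gauge = 17/2 = 8.5 sts/in; 19.5 × 8.5 = 165.75 → 166 sts.
Row gauge = 28/2 = 14 rows/in; 20.5 × 14 = 287.00 → 287 rows.

Cast on 166 stitches and work 287 rows.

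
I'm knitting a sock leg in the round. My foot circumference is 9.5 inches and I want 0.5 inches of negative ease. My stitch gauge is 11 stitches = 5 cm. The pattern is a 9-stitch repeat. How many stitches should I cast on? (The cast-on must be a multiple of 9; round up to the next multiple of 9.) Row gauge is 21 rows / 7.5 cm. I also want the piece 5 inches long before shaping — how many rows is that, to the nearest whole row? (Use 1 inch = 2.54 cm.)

Cast on 54 stitches; work 36 rows.

Finished = 9.5 − 0.5 = 9 inches.
9 inches × 2.54 = 22.86 cm.
11/5 = 2.2 sts per cm; 22.86 × 2.2 = 50.29 sts.
Next multiple of 9 → 54.
5 inches = 12.70 cm; × 2.8 = 35.56 → 36 rows.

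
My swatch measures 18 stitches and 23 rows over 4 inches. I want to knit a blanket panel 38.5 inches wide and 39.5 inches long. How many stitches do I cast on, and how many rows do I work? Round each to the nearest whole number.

Stitch gauge = 18/4 = 4.5 sts/in; 38.5 × 4.5 = 173.25 → 173 sts.
Row gauge = 23/4 = 5.75 rows/in; 39.5 × 5.75 = 227.12 → 227 rows.

Cast on 173 stitches and work 227 rows.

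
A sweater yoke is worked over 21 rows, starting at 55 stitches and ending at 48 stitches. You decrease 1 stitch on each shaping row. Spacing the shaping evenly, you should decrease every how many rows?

Decrease every 3rd row.

Stitches to remove: |48 − 55| = 7.
Shaping rows needed: 7 / 1 = 7.
21 rows / 7 = every 3 rows.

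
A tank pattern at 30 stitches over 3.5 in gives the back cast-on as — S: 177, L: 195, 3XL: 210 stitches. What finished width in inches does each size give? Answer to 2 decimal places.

S 20.65 inches; L 22.75 inches; 3XL 24.50 inches.

30/3.5 = 8.571 sts per in.
S: 177 / 8.571 = 20.650 → 20.65 in.
L: 195 / 8.571 = 22.750 → 22.75 in.
3XL: 210 / 8.571 = 24.500 → 24.50 in.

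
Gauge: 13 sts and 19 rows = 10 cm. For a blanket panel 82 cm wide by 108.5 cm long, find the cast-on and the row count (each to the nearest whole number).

Cast on 107 stitches and work 206 rows.

Stitch gauge = 13/10 = 1.3 sts/cm; 82 × 1.3 = 106.60 → 107 sts.
Row gauge = 19/10 = 1.9 rows/cm; 108.5 × 1.9 = 206.15 → 206 rows.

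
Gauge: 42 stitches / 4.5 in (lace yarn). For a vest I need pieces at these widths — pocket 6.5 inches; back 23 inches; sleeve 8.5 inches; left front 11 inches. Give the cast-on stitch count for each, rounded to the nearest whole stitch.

pocket 61; back 215; sleeve 79; left front 103.

Rate = 42/4.5 = 9.333 sts per in.
pocket: 6.5 × 9.333 = 60.67 → 61.
back: 23 × 9.333 = 214.67 → 215.
sleeve: 8.5 × 9.333 = 79.33 → 79.
left front: 11 × 9.333 = 102.67 → 103.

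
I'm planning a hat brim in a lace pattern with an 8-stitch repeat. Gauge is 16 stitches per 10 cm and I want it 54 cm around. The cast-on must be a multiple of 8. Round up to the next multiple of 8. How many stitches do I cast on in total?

16 / 10 = 1.6 sts per cm.
54 × 1.6 = 86.40 sts.
Next multiple of 8: 88.

Cast on 88 stitches.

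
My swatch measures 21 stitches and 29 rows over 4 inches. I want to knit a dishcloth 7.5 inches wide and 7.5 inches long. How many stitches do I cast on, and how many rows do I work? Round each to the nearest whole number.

Stitch gauge = 21/4 = 5.25 sts/in; 7.5 × 5.25 = 39.38 → 39 sts.
Row gauge = 29/4 = 7.25 rows/in; 7.5 × 7.25 = 54.38 → 54 rows.

Cast on 39 stitches and work 54 rows.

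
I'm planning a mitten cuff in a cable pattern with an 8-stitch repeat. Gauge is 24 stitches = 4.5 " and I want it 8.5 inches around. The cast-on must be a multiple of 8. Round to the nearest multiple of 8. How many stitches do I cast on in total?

24 / 4.5 = 5.333 sts per inch.
8.5 × 5.333 = 45.33 sts.
Nearest multiple of 8: 48.

Cast on 48 stitches.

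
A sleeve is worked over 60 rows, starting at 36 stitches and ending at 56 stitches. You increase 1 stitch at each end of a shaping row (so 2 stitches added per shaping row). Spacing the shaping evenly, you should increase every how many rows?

Stitches to add: |56 − 36| = 20.
Shaping rows needed: 20 / 2 = 10.
60 rows / 10 = every 6 rows.

Increase every 6th row.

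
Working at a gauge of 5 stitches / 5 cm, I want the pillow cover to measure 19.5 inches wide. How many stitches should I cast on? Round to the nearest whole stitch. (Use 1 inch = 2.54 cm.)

19.5 in = 49.53 cm.
5 stitches / 5 cm = 1 stitches per cm.
49.53 × 1 = 49.53 stitches.
Round to nearest → 50.

CO 50 sts.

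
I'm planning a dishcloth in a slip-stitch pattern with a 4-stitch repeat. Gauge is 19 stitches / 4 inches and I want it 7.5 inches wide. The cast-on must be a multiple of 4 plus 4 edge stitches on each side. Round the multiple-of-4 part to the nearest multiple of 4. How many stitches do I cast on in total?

19 / 4 = 4.75 sts per inch.
7.5 × 4.75 = 35.62 sts.
Less 8 edge sts → 27.62 for the repeat.
Nearest multiple of 4: 28.
Add back 8 edge sts → 36.

CO 36 sts.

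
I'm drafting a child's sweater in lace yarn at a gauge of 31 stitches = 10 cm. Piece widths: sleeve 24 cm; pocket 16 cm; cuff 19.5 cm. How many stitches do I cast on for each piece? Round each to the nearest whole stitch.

sleeve 74; pocket 50; cuff 60.

Rate = 31/10 = 3.1 sts per cm.
sleeve: 24 × 3.1 = 74.40 → 74.
pocket: 16 × 3.1 = 49.60 → 50.
cuff: 19.5 × 3.1 = 60.45 → 60.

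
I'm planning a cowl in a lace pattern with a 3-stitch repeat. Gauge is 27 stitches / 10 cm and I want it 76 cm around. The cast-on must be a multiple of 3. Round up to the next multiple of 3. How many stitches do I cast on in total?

CO 207 sts.

27 / 10 = 2.7 sts per cm.
76 × 2.7 = 205.20 sts.
Next multiple of 3: 207.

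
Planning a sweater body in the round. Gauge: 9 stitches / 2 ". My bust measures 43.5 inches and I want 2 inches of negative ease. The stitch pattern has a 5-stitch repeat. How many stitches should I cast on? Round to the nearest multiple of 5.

CO 185 sts.

Finished = 43.5 − 2 = 41.5 inches.
9 / 2 = 4.5 sts/in.
41.5 × 4.5 = 186.75 sts.
Nearest multiple of 5: 185.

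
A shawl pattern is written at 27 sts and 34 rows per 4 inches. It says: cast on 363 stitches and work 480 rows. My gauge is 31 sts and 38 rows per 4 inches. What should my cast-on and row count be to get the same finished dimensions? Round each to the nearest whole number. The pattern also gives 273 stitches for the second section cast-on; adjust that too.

Stitches: 363 × 31/27 = 416.78 → 417.
Rows: 480 × 38/34 = 536.47 → 536.
second section cast-on: 273 × 31/27 = 313.44 → 313.

Cast on 417 stitches; work 536 rows; second section cast-on 313 stitches.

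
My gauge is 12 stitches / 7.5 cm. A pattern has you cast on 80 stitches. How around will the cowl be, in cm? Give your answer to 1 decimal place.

12 stitches / 7.5 cm = 1.6 stitches per cm.
80 / 1.6 = 50.00 cm.

50.0 cm.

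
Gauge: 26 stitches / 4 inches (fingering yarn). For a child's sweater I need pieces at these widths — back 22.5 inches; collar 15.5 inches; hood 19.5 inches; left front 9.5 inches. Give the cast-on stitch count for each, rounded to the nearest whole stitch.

Rate = 26/4 = 6.5 sts per in.
back: 22.5 × 6.5 = 146.25 → 146.
collar: 15.5 × 6.5 = 100.75 → 101.
hood: 19.5 × 6.5 = 126.75 → 127.
left front: 9.5 × 6.5 = 61.75 → 62.

back 146; collar 101; hood 127; left front 62.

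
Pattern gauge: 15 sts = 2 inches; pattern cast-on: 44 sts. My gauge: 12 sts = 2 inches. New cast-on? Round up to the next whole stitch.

CO 36 sts.

Scale factor = 12 / 15 = 0.800.
44 × 12 / 15 = 35.20 sts.
→ 36 sts.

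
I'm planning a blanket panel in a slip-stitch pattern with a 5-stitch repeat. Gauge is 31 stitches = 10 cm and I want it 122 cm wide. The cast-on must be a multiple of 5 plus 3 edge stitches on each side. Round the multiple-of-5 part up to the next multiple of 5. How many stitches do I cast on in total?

31 / 10 = 3.1 sts per cm.
122 × 3.1 = 378.20 sts.
Less 6 edge sts → 372.20 for the repeat.
Next multiple of 5: 375.
Add back 6 edge sts → 381.

CO 381 sts.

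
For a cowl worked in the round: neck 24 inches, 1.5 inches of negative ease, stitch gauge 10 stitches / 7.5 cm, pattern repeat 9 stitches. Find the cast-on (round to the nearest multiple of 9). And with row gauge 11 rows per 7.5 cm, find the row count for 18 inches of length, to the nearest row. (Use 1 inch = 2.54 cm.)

Cast on 72 stitches; work 67 rows.

Finished = 24 − 1.5 = 22.5 inches.
22.5 inches × 2.54 = 57.15 cm.
10/7.5 = 1.333 sts per cm; 57.15 × 1.333 = 76.20 sts.
Nearest multiple of 9 → 72.
18 inches = 45.72 cm; × 1.467 = 67.06 → 67 rows.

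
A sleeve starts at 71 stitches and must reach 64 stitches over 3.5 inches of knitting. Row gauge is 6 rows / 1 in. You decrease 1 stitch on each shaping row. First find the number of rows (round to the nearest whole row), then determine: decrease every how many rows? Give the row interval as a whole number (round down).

Decrease every 3rd row.

Rows = 3.5 × 6 = 21.0 → 21 rows.
Stitches to remove: 7 → 7 shaping rows (at 1 st each).
21 / 7 = 3.00 → every 3 rows.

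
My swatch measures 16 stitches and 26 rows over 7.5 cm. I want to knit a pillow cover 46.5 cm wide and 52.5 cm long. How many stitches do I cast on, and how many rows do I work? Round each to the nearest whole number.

Cast on 99 stitches and work 182 rows.

Stitch gauge = 16/7.5 = 2.133 sts/cm; 46.5 × 2.133 = 99.20 → 99 sts.
Row gauge = 26/7.5 = 3.467 rows/cm; 52.5 × 3.467 = 182.00 → 182 rows.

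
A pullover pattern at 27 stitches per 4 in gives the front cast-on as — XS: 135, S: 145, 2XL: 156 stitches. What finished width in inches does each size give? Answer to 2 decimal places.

27/4 = 6.75 sts per in.
XS: 135 / 6.75 = 20.000 → 20.00 in.
S: 145 / 6.75 = 21.481 → 21.48 in.
2XL: 156 / 6.75 = 23.111 → 23.11 in.

XS 20.00 inches; S 21.48 inches; 2XL 23.11 inches.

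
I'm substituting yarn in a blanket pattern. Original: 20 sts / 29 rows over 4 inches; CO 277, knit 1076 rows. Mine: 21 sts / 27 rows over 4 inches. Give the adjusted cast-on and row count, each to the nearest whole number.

Stitches: 277 × 21/20 = 290.85 → 291.
Rows: 1076 × 27/29 = 1001.79 → 1002.

Cast on 291 stitches; work 1002 rows.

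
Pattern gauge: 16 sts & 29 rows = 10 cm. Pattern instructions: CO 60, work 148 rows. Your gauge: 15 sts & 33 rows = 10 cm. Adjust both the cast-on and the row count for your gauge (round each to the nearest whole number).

Stitches: 60 × 15/16 = 56.25 → 56.
Rows: 148 × 33/29 = 168.41 → 168.

Cast on 56 stitches; work 168 rows.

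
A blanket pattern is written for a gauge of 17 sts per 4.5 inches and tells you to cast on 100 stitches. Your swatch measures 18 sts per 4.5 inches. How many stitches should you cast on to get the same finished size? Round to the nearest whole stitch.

Scale factor = 18 / 17 = 1.059.
100 × 18 / 17 = 105.88 sts.
→ 106 sts.

Cast on 106 stitches.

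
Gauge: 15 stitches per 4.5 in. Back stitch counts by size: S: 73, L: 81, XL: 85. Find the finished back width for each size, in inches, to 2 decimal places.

S 21.90 inches; L 24.30 inches; XL 25.50 inches.

15/4.5 = 3.333 sts per in.
S: 73 / 3.333 = 21.900 → 21.90 in.
L: 81 / 3.333 = 24.300 → 24.30 in.
XL: 85 / 3.333 = 25.500 → 25.50 in.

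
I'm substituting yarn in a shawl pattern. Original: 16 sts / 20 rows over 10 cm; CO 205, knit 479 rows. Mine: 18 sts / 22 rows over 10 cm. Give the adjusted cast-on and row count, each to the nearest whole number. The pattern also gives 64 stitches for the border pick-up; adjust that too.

Cast on 231 stitches; work 527 rows; border pick-up 72 stitches.

Stitches: 205 × 18/16 = 230.62 → 231.
Rows: 479 × 22/20 = 526.90 → 527.
border pick-up: 64 × 18/16 = 72.00 → 72.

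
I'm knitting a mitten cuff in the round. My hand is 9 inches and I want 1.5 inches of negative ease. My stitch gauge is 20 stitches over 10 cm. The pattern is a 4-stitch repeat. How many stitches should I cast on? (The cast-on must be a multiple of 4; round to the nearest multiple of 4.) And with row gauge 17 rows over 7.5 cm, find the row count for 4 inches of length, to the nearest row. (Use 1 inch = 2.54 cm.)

Finished = 9 − 1.5 = 7.5 inches.
7.5 inches × 2.54 = 19.05 cm.
20/10 = 2 sts per cm; 19.05 × 2 = 38.10 sts.
Nearest multiple of 4 → 40.
4 inches = 10.16 cm; × 2.267 = 23.03 → 23 rows.

Cast on 40 stitches; work 23 rows.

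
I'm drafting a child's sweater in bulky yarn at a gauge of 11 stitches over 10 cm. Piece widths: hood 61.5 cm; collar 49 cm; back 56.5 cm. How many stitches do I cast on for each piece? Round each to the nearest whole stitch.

hood 68; collar 54; back 62.

Rate = 11/10 = 1.1 sts per cm.
hood: 61.5 × 1.1 = 67.65 → 68.
collar: 49 × 1.1 = 53.90 → 54.
back: 56.5 × 1.1 = 62.15 → 62.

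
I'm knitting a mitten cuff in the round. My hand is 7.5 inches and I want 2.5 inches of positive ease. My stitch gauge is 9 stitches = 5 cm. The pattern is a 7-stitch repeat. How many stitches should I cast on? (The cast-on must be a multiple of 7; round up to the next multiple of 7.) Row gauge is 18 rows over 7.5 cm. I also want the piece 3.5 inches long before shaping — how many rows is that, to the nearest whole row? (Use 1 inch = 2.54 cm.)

Finished = 7.5 + 2.5 = 10 inches.
10 inches × 2.54 = 25.40 cm.
9/5 = 1.8 sts per cm; 25.40 × 1.8 = 45.72 sts.
Next multiple of 7 → 49.
3.5 inches = 8.89 cm; × 2.4 = 21.34 → 21 rows.

Cast on 49 stitches; work 21 rows.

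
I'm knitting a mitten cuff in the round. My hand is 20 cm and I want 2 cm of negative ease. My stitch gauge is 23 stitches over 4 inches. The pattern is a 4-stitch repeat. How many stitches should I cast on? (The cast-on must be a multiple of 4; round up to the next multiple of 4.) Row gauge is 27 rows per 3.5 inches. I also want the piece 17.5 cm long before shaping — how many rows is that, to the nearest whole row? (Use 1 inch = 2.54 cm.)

Cast on 44 stitches; work 53 rows.

Finished = 20 − 2 = 18 cm.
18 cm × 1/2.54 = 7.09 inches.
23/4 = 5.75 sts per in; 7.09 × 5.75 = 40.75 sts.
Next multiple of 4 → 44.
17.5 cm = 6.89 inches; × 7.714 = 53.15 → 53 rows.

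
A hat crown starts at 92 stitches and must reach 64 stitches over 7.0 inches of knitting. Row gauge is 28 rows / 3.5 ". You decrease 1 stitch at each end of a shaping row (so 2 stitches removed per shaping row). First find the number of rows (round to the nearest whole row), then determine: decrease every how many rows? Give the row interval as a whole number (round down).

Decrease every 4th row.

Rows = 7.0 × 8 = 56.0 → 56 rows.
Stitches to remove: 28 → 14 shaping rows (at 2 st each).
56 / 14 = 4.00 → every 4 rows.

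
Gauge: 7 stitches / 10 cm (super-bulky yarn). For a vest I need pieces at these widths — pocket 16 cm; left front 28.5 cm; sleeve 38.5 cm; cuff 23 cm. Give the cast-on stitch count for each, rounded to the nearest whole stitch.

Rate = 7/10 = 0.7 sts per cm.
pocket: 16 × 0.7 = 11.20 → 11.
left front: 28.5 × 0.7 = 19.95 → 20.
sleeve: 38.5 × 0.7 = 26.95 → 27.
cuff: 23 × 0.7 = 16.10 → 16.

pocket 11; left front 20; sleeve 27; cuff 16.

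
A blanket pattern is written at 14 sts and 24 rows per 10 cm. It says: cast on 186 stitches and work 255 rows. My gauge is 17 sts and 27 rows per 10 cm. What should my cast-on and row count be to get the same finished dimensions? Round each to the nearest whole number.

Cast on 226 stitches; work 287 rows.

Stitches: 186 × 17/14 = 225.86 → 226.
Rows: 255 × 27/24 = 286.88 → 287.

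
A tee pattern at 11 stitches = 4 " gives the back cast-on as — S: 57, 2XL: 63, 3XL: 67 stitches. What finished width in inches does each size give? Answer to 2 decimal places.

11/4 = 2.75 sts per in.
S: 57 / 2.75 = 20.727 → 20.73 in.
2XL: 63 / 2.75 = 22.909 → 22.91 in.
3XL: 67 / 2.75 = 24.364 → 24.36 in.

S 20.73 inches; 2XL 22.91 inches; 3XL 24.36 inches.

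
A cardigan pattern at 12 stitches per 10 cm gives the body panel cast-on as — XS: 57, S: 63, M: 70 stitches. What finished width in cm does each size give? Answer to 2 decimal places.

XS 47.50 cm; S 52.50 cm; M 58.33 cm.

12/10 = 1.2 sts per cm.
XS: 57 / 1.2 = 47.500 → 47.50 cm.
S: 63 / 1.2 = 52.500 → 52.50 cm.
M: 70 / 1.2 = 58.333 → 58.33 cm.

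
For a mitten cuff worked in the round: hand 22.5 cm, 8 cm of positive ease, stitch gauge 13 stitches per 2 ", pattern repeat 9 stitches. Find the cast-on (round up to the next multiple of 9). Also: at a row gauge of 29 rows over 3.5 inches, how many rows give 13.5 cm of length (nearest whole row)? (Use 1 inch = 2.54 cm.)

Finished = 22.5 + 8 = 30.5 cm.
30.5 cm × 1/2.54 = 12.01 inches.
13/2 = 6.5 sts per in; 12.01 × 6.5 = 78.05 sts.
Next multiple of 9 → 81.
13.5 cm = 5.31 inches; × 8.286 = 44.04 → 44 rows.

Cast on 81 stitches; work 44 rows.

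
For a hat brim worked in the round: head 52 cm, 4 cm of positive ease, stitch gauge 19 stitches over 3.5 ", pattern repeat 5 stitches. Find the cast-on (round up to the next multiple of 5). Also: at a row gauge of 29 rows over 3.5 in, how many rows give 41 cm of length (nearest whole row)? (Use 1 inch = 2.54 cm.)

Finished = 52 + 4 = 56 cm.
56 cm × 1/2.54 = 22.05 inches.
19/3.5 = 5.429 sts per in; 22.05 × 5.429 = 119.69 sts.
Next multiple of 5 → 120.
41 cm = 16.14 inches; × 8.286 = 133.75 → 134 rows.

Cast on 120 stitches; work 134 rows.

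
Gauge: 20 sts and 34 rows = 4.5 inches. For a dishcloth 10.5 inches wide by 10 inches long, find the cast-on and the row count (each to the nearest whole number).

Cast on 47 stitches and work 76 rows.

Stitch gauge = 20/4.5 = 4.444 sts/in; 10.5 × 4.444 = 46.67 → 47 sts.
Row gauge = 34/4.5 = 7.556 rows/in; 10 × 7.556 = 75.56 → 76 rows.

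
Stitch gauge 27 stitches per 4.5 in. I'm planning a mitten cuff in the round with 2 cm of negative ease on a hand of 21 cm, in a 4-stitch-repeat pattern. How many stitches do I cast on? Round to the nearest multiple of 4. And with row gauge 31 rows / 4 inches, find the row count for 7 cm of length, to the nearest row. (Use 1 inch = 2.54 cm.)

Cast on 44 stitches; work 21 rows.

Finished = 21 − 2 = 19 cm.
19 cm × 1/2.54 = 7.48 inches.
27/4.5 = 6 sts per in; 7.48 × 6 = 44.88 sts.
Nearest multiple of 4 → 44.
7 cm = 2.76 inches; × 7.75 = 21.36 → 21 rows.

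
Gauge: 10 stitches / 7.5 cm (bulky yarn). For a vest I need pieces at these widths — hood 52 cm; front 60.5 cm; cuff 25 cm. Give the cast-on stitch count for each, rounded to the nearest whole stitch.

hood 69; front 81; cuff 33.

Rate = 10/7.5 = 1.333 sts per cm.
hood: 52 × 1.333 = 69.33 → 69.
front: 60.5 × 1.333 = 80.67 → 81.
cuff: 25 × 1.333 = 33.33 → 33.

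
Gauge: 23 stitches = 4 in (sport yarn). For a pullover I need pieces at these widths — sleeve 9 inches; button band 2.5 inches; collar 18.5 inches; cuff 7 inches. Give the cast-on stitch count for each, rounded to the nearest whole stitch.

sleeve 52; button band 14; collar 106; cuff 40.

Rate = 23/4 = 5.75 sts per in.
sleeve: 9 × 5.75 = 51.75 → 52.
button band: 2.5 × 5.75 = 14.38 → 14.
collar: 18.5 × 5.75 = 106.38 → 106.
cuff: 7 × 5.75 = 40.25 → 40.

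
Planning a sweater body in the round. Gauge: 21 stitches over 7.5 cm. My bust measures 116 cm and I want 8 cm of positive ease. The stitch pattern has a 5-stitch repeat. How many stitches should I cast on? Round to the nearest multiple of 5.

Finished = 116 + 8 = 124 cm.
21 / 7.5 = 2.8 sts/cm.
124 × 2.8 = 347.20 sts.
Nearest multiple of 5: 345.

Cast on 345 stitches.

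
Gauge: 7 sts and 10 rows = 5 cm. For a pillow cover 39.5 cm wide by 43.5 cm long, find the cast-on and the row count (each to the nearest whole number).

Stitch gauge = 7/5 = 1.4 sts/cm; 39.5 × 1.4 = 55.30 → 55 sts.
Row gauge = 10/5 = 2 rows/cm; 43.5 × 2 = 87.00 → 87 rows.

Cast on 55 stitches and work 87 rows.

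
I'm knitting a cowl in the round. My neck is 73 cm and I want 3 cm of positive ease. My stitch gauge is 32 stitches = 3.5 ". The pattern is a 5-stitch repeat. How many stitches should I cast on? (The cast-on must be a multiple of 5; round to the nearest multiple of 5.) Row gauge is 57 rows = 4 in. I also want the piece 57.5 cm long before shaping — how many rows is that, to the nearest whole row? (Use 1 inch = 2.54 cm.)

Finished = 73 + 3 = 76 cm.
76 cm × 1/2.54 = 29.92 inches.
32/3.5 = 9.143 sts per in; 29.92 × 9.143 = 273.57 sts.
Nearest multiple of 5 → 275.
57.5 cm = 22.64 inches; × 14.25 = 322.59 → 323 rows.

Cast on 275 stitches; work 323 rows.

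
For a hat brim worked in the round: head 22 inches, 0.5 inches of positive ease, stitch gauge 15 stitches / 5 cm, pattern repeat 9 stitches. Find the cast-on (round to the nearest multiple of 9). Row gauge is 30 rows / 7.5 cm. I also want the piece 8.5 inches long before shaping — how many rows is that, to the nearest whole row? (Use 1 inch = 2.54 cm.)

Finished = 22 + 0.5 = 22.5 inches.
22.5 inches × 2.54 = 57.15 cm.
15/5 = 3 sts per cm; 57.15 × 3 = 171.45 sts.
Nearest multiple of 9 → 171.
8.5 inches = 21.59 cm; × 4 = 86.36 → 86 rows.

Cast on 171 stitches; work 86 rows.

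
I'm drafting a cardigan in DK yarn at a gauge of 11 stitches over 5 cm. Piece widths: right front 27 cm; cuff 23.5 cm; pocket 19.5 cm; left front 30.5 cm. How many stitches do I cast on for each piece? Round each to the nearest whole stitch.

right front 59; cuff 52; pocket 43; left front 67.

Rate = 11/5 = 2.2 sts per cm.
right front: 27 × 2.2 = 59.40 → 59.
cuff: 23.5 × 2.2 = 51.70 → 52.
pocket: 19.5 × 2.2 = 42.90 → 43.
left front: 30.5 × 2.2 = 67.10 → 67.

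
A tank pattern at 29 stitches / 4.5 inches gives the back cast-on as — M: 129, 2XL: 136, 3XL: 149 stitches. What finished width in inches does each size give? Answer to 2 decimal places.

29/4.5 = 6.444 sts per in.
M: 129 / 6.444 = 20.017 → 20.02 in.
2XL: 136 / 6.444 = 21.103 → 21.10 in.
3XL: 149 / 6.444 = 23.121 → 23.12 in.

M 20.02 inches; 2XL 21.10 inches; 3XL 23.12 inches.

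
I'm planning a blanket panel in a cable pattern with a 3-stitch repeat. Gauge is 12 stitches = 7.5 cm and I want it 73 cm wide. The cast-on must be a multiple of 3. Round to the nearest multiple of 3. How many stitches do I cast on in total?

CO 117 sts.

12 / 7.5 = 1.6 sts per cm.
73 × 1.6 = 116.80 sts.
Nearest multiple of 3: 117.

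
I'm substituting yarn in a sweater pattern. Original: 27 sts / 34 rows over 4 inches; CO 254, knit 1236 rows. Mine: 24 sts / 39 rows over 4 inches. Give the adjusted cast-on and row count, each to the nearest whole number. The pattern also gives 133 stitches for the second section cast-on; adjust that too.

Stitches: 254 × 24/27 = 225.78 → 226.
Rows: 1236 × 39/34 = 1417.76 → 1418.
second section cast-on: 133 × 24/27 = 118.22 → 118.

Cast on 226 stitches; work 1418 rows; second section cast-on 118 stitches.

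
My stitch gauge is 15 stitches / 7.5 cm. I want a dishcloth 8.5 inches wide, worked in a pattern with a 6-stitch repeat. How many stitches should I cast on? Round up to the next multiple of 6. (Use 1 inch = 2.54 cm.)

8.5 in = 8.5 × 2.54 = 21.59 cm.
15 / 7.5 = 2 sts/cm.
21.59 × 2 = 43.18 sts.
→ 48.

Cast on 48 stitches.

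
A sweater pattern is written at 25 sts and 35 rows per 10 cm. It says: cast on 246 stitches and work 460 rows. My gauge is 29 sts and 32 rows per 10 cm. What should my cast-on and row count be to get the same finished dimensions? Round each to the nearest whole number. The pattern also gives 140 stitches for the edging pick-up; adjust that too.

Stitches: 246 × 29/25 = 285.36 → 285.
Rows: 460 × 32/35 = 420.57 → 421.
edging pick-up: 140 × 29/25 = 162.40 → 162.

Cast on 285 stitches; work 421 rows; edging pick-up 162 stitches.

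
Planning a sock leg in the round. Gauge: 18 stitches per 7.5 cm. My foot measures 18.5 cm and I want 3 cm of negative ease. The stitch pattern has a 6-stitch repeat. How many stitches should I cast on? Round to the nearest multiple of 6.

CO 36 sts.

Finished = 18.5 − 3 = 15.5 cm.
18 / 7.5 = 2.4 sts/cm.
15.5 × 2.4 = 37.20 sts.
Nearest multiple of 6: 36.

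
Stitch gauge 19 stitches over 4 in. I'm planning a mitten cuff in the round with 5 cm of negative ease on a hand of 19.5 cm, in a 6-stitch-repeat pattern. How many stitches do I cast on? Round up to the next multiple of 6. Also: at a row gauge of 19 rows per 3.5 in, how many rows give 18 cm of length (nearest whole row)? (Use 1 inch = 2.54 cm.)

Finished = 19.5 − 5 = 14.5 cm.
14.5 cm × 1/2.54 = 5.71 inches.
19/4 = 4.75 sts per in; 5.71 × 4.75 = 27.12 sts.
Next multiple of 6 → 30.
18 cm = 7.09 inches; × 5.429 = 38.47 → 38 rows.

Cast on 30 stitches; work 38 rows.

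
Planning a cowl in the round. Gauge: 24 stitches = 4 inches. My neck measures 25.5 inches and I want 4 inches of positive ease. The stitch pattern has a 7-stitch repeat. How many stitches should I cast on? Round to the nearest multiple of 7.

CO 175 sts.

Finished = 25.5 + 4 = 29.5 inches.
24 / 4 = 6 sts/in.
29.5 × 6 = 177.00 sts.
Nearest multiple of 7: 175.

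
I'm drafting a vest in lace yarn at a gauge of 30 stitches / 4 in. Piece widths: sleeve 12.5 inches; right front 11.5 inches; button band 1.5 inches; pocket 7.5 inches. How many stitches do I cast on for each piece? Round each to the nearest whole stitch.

Rate = 30/4 = 7.5 sts per in.
sleeve: 12.5 × 7.5 = 93.75 → 94.
right front: 11.5 × 7.5 = 86.25 → 86.
button band: 1.5 × 7.5 = 11.25 → 11.
pocket: 7.5 × 7.5 = 56.25 → 56.

sleeve 94; right front 86; button band 11; pocket 56.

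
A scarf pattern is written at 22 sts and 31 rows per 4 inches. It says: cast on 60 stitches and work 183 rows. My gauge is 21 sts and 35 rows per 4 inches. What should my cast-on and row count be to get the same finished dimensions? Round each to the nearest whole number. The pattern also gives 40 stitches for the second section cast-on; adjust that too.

Stitches: 60 × 21/22 = 57.27 → 57.
Rows: 183 × 35/31 = 206.61 → 207.
second section cast-on: 40 × 21/22 = 38.18 → 38.

Cast on 57 stitches; work 207 rows; second section cast-on 38 stitches.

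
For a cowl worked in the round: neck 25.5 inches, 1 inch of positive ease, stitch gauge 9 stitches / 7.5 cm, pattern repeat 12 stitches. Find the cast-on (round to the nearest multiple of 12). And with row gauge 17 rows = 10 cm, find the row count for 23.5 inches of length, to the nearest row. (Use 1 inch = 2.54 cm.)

Finished = 25.5 + 1 = 26.5 inches.
26.5 inches × 2.54 = 67.31 cm.
9/7.5 = 1.2 sts per cm; 67.31 × 1.2 = 80.77 sts.
Nearest multiple of 12 → 84.
23.5 inches = 59.69 cm; × 1.7 = 101.47 → 101 rows.

Cast on 84 stitches; work 101 rows.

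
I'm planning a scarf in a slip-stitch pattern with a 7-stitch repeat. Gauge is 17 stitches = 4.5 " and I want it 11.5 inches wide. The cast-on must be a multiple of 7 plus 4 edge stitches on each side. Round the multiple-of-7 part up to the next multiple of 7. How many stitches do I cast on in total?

17 / 4.5 = 3.778 sts per inch.
11.5 × 3.778 = 43.44 sts.
Less 8 edge sts → 35.44 for the repeat.
Next multiple of 7: 42.
Add back 8 edge sts → 50.

50 stitches.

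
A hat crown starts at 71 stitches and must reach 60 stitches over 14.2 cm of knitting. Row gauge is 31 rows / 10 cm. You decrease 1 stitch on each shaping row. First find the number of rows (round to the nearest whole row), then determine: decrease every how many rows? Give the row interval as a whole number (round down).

Decrease every 4th row.

Rows = 14.2 × 3.1 = 44.0 → 44 rows.
Stitches to remove: 11 → 11 shaping rows (at 1 st each).
44 / 11 = 4.00 → every 4 rows.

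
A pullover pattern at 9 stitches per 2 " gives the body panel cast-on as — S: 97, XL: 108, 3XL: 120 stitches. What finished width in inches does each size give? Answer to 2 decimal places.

9/2 = 4.5 sts per in.
S: 97 / 4.5 = 21.556 → 21.56 in.
XL: 108 / 4.5 = 24.000 → 24.00 in.
3XL: 120 / 4.5 = 26.667 → 26.67 in.

S 21.56 inches; XL 24.00 inches; 3XL 26.67 inches.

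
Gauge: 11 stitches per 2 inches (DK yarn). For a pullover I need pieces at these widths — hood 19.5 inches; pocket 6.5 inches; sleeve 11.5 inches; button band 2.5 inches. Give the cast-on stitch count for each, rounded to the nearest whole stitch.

Rate = 11/2 = 5.5 sts per in.
hood: 19.5 × 5.5 = 107.25 → 107.
pocket: 6.5 × 5.5 = 35.75 → 36.
sleeve: 11.5 × 5.5 = 63.25 → 63.
button band: 2.5 × 5.5 = 13.75 → 14.

hood 107; pocket 36; sleeve 63; button band 14.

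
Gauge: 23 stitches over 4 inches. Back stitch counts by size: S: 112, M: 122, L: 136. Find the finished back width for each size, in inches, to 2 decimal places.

23/4 = 5.75 sts per in.
S: 112 / 5.75 = 19.478 → 19.48 in.
M: 122 / 5.75 = 21.217 → 21.22 in.
L: 136 / 5.75 = 23.652 → 23.65 in.

S 19.48 inches; M 21.22 inches; L 23.65 inches.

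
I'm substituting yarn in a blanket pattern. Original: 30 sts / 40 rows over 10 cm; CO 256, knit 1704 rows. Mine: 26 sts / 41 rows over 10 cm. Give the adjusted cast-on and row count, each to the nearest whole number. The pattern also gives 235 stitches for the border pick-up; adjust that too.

Stitches: 256 × 26/30 = 221.87 → 222.
Rows: 1704 × 41/40 = 1746.60 → 1747.
border pick-up: 235 × 26/30 = 203.67 → 204.

Cast on 222 stitches; work 1747 rows; border pick-up 204 stitches.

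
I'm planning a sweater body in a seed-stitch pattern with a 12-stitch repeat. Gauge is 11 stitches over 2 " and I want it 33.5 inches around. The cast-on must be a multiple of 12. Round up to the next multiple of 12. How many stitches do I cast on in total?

11 / 2 = 5.5 sts per inch.
33.5 × 5.5 = 184.25 sts.
Next multiple of 12: 192.

Cast on 192 stitches.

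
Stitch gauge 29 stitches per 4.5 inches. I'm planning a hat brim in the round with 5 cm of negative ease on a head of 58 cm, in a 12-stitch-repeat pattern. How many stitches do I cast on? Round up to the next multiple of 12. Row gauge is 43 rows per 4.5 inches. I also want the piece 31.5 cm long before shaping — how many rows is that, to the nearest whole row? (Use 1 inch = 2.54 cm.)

Finished = 58 − 5 = 53 cm.
53 cm × 1/2.54 = 20.87 inches.
29/4.5 = 6.444 sts per in; 20.87 × 6.444 = 134.47 sts.
Next multiple of 12 → 144.
31.5 cm = 12.40 inches; × 9.556 = 118.50 → 119 rows.

Cast on 144 stitches; work 119 rows.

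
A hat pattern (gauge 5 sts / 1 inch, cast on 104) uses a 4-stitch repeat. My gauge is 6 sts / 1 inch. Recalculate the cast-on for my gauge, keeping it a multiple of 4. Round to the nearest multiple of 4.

CO 124 sts.

104 × 6 / 5 = 124.80.
Nearest multiple of 4: 124.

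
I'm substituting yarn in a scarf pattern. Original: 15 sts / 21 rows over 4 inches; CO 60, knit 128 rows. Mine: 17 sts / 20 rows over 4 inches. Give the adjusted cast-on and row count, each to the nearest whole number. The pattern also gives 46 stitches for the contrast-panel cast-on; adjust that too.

Stitches: 60 × 17/15 = 68.00 → 68.
Rows: 128 × 20/21 = 121.90 → 122.
contrast-panel cast-on: 46 × 17/15 = 52.13 → 52.

Cast on 68 stitches; work 122 rows; contrast-panel cast-on 52 stitches.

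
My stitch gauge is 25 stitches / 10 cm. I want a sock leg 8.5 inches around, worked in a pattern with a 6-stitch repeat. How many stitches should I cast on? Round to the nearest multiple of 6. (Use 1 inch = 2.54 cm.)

8.5 in = 8.5 × 2.54 = 21.59 cm.
25 / 10 = 2.5 sts/cm.
21.59 × 2.5 = 53.98 sts.
→ 54.

CO 54 sts.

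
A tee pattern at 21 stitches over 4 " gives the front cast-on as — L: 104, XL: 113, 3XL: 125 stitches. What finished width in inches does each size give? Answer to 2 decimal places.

L 19.81 inches; XL 21.52 inches; 3XL 23.81 inches.

21/4 = 5.25 sts per in.
L: 104 / 5.25 = 19.810 → 19.81 in.
XL: 113 / 5.25 = 21.524 → 21.52 in.
3XL: 125 / 5.25 = 23.810 → 23.81 in.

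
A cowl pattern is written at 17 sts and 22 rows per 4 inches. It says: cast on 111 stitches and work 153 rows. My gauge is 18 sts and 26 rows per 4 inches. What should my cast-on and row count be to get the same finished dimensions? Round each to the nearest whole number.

Stitches: 111 × 18/17 = 117.53 → 118.
Rows: 153 × 26/22 = 180.82 → 181.

Cast on 118 stitches; work 181 rows.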